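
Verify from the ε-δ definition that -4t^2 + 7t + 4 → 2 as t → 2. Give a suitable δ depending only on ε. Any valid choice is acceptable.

δ = min(1, ε/13)

Let ε > 0 be given. We want δ > 0 such that 0 < |t − 2| < δ implies |(-4t^2 + 7t + 4) − 2| < ε.
(-4t^2 + 7t + 4) − 2 = -4t^2 + 7t + 2 = (t − 2)(-4t - 1).
So |(-4t^2 + 7t + 4) − 2| = |t − 2|·|-4t - 1|.
Require δ ≤ 1. Then |t − 2| < 1 gives |t| < 3, and by the triangle inequality |-4t - 1| ≤ 4·3 + 1 = 13.
Hence |(-4t^2 + 7t + 4) − 2| ≤ 13|t − 2| < ε provided |t − 2| < ε/13.
Choosing δ = min(1, ε/13) ensures both conditions, hence |(-4t^2 + 7t + 4) − 2| < ε.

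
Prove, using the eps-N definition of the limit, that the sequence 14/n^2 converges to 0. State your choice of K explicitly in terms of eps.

K = (14/eps)^{1/2}

Suppose eps > 0. For n ≥ 1, |14/n^2 − 0| = 14/n^2.
14/n^2 < eps ⇔ n^2 > 14/eps ⇔ n > (14/eps)^{1/2}.
Take K = (14/eps)^{1/2}. Then n > K implies 14/n^2 < eps.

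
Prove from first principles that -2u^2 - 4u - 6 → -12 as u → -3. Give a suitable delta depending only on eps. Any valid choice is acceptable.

delta = min(1, eps/10)

Suppose eps > 0. We want delta > 0 such that 0 < |u + 3| < delta implies |(-2u^2 - 4u - 6) + 12| < eps.
(-2u^2 - 4u - 6) + 12 = -2u^2 - 4u + 6 = (u + 3)(-2u + 2).
So |(-2u^2 - 4u - 6) + 12| = |u + 3|·|-2u + 2|.
Assume first that |u + 3| < 1, so |u| < 4. Then |-2u + 2| ≤ 2·4 + 2 = 10.
Hence |(-2u^2 - 4u - 6) + 12| ≤ 10|u + 3| < eps provided |u + 3| < eps/10.
Take delta = min(1, eps/10). Then 0 < |u + 3| < delta gives both |u + 3| < 1 and |u + 3| < eps/10, so |(-2u^2 - 4u - 6) + 12| < eps.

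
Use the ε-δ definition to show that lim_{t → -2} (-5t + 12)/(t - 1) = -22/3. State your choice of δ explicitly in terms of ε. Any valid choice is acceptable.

Let ε > 0 be given. We want δ > 0 with 0 < |t + 2| < δ ⇒ |(-5t + 12)/(t - 1) + 22/3| < ε.
Combining over a common denominator, (-5t + 12)/(t - 1) + 22/3 = [(-5t + 12)·(-3) − 22·(t - 1)] / [(-3)·(t - 1)] = -7(t + 2) / ((-3)(t - 1)).
So |(-5t + 12)/(t - 1) + 22/3| = 7|t + 2| / (3·|t − 1|).
Require δ ≤ 3/2, so |t − 1| ≥ |-3| − |t + 2| > 3 − 3/2 = 3/2.
Hence |(-5t + 12)/(t - 1) + 22/3| < 7|t + 2|/(3·(3/2)) = (14/9)|t + 2|, which is < ε once |t + 2| < (9/14)ε.
Take δ = min(3/2, (9/14)ε). Then 0 < |t + 2| < δ forces both bounds, so |(-5t + 12)/(t - 1) + 22/3| < ε.

δ = min(3/2, (9/14)ε)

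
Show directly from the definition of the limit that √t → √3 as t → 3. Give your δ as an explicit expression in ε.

δ = min(3, √3·ε)

Let ε > 0. We want δ > 0 such that 0 < |t − 3| < δ implies |√t − √3| < ε.
Multiplying by the conjugate, |√t − √3| = |t − 3|/(√t + √3).
Restrict δ ≤ 3 so that |t − 3| < 3 forces t > 0, and then √t + √3 > √3.
Hence |√t − √3| < |t − 3|/√3, which is < ε once |t − 3| < √3·ε.
Take δ = min(3, √3·ε). If 0 < |t − 3| < δ then t > 0 and |√t − √3| < |t − 3|/√3 < ε.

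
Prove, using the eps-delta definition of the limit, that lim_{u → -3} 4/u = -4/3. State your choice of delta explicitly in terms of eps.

delta = min(3/2, (9/8)eps)

Fix eps > 0. We seek delta > 0 such that 0 < |u + 3| < delta implies |4/u + 4/3| < eps.
|4/u + 4/3| = 4·|-3 − u|/(3·|u|) = 4|u + 3|/(3|u|).
Require delta ≤ 3/2 so that |u| > 3 − 3/2 = 3/2, hence 3|u| > 9/2.
Then |4/u + 4/3| < 4|u + 3|/(9/2), which is < eps when |u + 3| < (9/8)eps.
Take delta = min(3/2, (9/8)eps). Then 0 < |u + 3| < delta gives both |u + 3| < 3/2 and |u + 3| < (9/8)eps, so |4/u + 4/3| < eps.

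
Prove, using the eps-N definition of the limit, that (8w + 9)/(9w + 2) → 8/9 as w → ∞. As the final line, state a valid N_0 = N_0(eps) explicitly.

N_0 = (65/81)/eps

Suppose eps > 0. We seek N_0 > 0 such that w > N_0 implies |(8w + 9)/(9w + 2) − (8/9)| < eps.
(8w + 9)/(9w + 2) − (8/9) = (9(8w + 9) − 8(9w + 2)) / (9(9w + 2)) = 65/(9(9w + 2)).
For w > 0 we have 9w + 2 > 9w, so |(8w + 9)/(9w + 2) − (8/9)| = 65/(9(9w + 2)) < 65/(9·9w) = (65/81)/w.
Thus |(8w + 9)/(9w + 2) − (8/9)| < eps whenever w > (65/81)/eps.
Take N_0 = (65/81)/eps. If w > N_0 then |(8w + 9)/(9w + 2) − (8/9)| < (65/81)/w < eps.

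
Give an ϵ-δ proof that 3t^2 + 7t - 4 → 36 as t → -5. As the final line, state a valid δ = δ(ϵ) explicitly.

Let ϵ > 0 be given. We want δ > 0 such that 0 < |t + 5| < δ implies |(3t^2 + 7t - 4) − 36| < ϵ.
(3t^2 + 7t - 4) − 36 = 3t^2 + 7t - 40 = (t + 5)(3t - 8).
So |(3t^2 + 7t - 4) − 36| = |t + 5|·|3t - 8|.
Require δ ≤ 2. Then |t + 5| < 2 gives |t| < 7, and by the triangle inequality |3t - 8| ≤ 3·7 + 8 = 29.
Hence |(3t^2 + 7t - 4) − 36| ≤ 29|t + 5| < ϵ provided |t + 5| < ϵ/29.
Choosing δ = min(2, ϵ/29) ensures both conditions, hence |(3t^2 + 7t - 4) − 36| < ϵ.

δ = min(2, ϵ/29)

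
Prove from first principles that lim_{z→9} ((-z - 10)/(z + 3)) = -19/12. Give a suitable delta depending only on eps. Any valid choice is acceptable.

delta = min(6, (72/7)eps)

Let eps > 0 be given. We want delta > 0 with 0 < |z − 9| < delta ⇒ |(-z - 10)/(z + 3) + 19/12| < eps.
Combining over a common denominator, (-z - 10)/(z + 3) + 19/12 = [(-z - 10)·12 − (-19)·(z + 3)] / [12·(z + 3)] = 7(z − 9) / (12(z + 3)).
So |(-z - 10)/(z + 3) + 19/12| = 7|z − 9| / (12·|z + 3|).
Require delta ≤ 6, so |z + 3| ≥ |12| − |z − 9| > 12 − 6 = 6.
Hence |(-z - 10)/(z + 3) + 19/12| < 7|z − 9|/(12·6) = (7/72)|z − 9|, which is < eps once |z − 9| < (72/7)eps.
Take delta = min(6, (72/7)eps). Then 0 < |z − 9| < delta forces both bounds, so |(-z - 10)/(z + 3) + 19/12| < eps.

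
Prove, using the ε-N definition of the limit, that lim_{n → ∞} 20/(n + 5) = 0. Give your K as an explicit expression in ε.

Let ε > 0. For n ≥ 1, |20/(n + 5) − 0| = 20/(n + 5) ≤ 20/n.
We need 20/n < ε, i.e. n > 20/ε.
Take K = 20/ε. If n > K then |20/(n + 5)| ≤ 20/n < ε.

K = 20/ε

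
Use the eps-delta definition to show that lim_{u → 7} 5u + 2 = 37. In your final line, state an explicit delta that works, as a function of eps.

delta = eps/5

Let eps > 0 be given. We need delta > 0 so that 0 < |u − 7| < delta implies |(5u + 2) − 37| < eps.
|(5u + 2) − 37| = |5u - 35| = 5|u − 7|.
Thus it suffices that |u − 7| < eps/5.
Choosing delta = eps/5 gives |(5u + 2) − 37| = 5|u − 7| < eps whenever |u − 7| < delta.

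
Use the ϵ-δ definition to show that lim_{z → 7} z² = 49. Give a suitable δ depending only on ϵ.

δ = min(2, ϵ/16)

Let ϵ > 0 be given. We seek δ > 0 with 0 < |z − 7| < δ ⇒ |z² − 49| < ϵ.
Factor: z² − 49 = (z − 7)(z + 7), so |z² − 49| = |z − 7|·|z + 7|.
Impose δ ≤ 2 so that |z| < 9; then |z + 7| ≤ 16.
Hence |z² − 49| ≤ 16|z − 7|, which is < ϵ once |z − 7| < ϵ/16.
Take δ = min(2, ϵ/16). If 0 < |z − 7| < δ then both bounds hold and |z² − 49| ≤ 16|z − 7| < 16·(ϵ/16) = ϵ.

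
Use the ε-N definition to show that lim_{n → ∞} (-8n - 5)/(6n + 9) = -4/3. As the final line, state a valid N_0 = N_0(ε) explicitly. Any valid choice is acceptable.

Fix ε > 0. For n ≥ 1, |(-8n - 5)/(6n + 9) + 4/3| = |42|/(6(6n + 9)) = 42/(6(6n + 9)).
Since 6n + 9 ≥ 6n for n ≥ 1, this is ≤ 42/(6·6n) = (7/6)/n.
So |(-8n - 5)/(6n + 9) + 4/3| < ε whenever n > (7/6)/ε.
Take N_0 = (7/6)/ε. If n > N_0 then |(-8n - 5)/(6n + 9) + 4/3| ≤ (7/6)/n < ε.

N_0 = (7/6)/ε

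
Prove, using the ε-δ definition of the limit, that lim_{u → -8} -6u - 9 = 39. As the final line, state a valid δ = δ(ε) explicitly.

δ = ε/6

Let ε > 0 be given. We need δ > 0 so that 0 < |u + 8| < δ implies |(-6u - 9) − 39| < ε.
Since (-6u - 9) − 39 = -6(u + 8), we have |(-6u - 9) − 39| = 6|u + 8|.
So 6|u + 8| < ε exactly when |u + 8| < ε/6.
Choosing δ = ε/6 gives |(-6u - 9) − 39| = 6|u + 8| < ε whenever |u + 8| < δ.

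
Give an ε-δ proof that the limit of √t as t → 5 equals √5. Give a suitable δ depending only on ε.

Let ε > 0. We want δ > 0 such that 0 < |t − 5| < δ implies |√t − √5| < ε.
Rationalise: √t − √5 = (t − 5)/(√t + √5), so |√t − √5| = |t − 5|/(√t + √5).
Restrict δ ≤ 5 so that |t − 5| < 5 forces t > 0, and then √t + √5 > √5.
Hence |√t − √5| < |t − 5|/√5, which is < ε once |t − 5| < √5·ε.
Take δ = min(5, √5·ε). If 0 < |t − 5| < δ then t > 0 and |√t − √5| < |t − 5|/√5 < ε.

δ = min(5, √5·ε)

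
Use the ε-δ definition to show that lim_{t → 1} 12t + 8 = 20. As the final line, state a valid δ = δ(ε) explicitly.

Let ε > 0. We need δ > 0 so that 0 < |t − 1| < δ implies |(12t + 8) − 20| < ε.
Since (12t + 8) − 20 = 12(t − 1), we have |(12t + 8) − 20| = 12|t − 1|.
So 12|t − 1| < ε exactly when |t − 1| < ε/12.
Take δ = ε/12. If 0 < |t − 1| < δ then |(12t + 8) − 20| = 12|t − 1| < 12·(ε/12) = ε.

δ = ε/12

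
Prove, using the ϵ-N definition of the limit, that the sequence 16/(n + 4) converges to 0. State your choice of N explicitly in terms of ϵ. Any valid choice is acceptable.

N = 16/ϵ

Let ϵ > 0 be given. For n ≥ 1, |16/(n + 4) − 0| = 16/(n + 4) ≤ 16/n.
We need 16/n < ϵ, i.e. n > 16/ϵ.
Take N = 16/ϵ. If n > N then |16/(n + 4)| ≤ 16/n < ϵ.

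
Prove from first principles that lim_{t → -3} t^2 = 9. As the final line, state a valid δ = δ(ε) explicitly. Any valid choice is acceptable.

Fix ε > 0. We seek δ > 0 with 0 < |t + 3| < δ ⇒ |t^2 − 9| < ε.
Factor: t^2 − 9 = (t + 3)(t - 3), so |t^2 − 9| = |t + 3|·|t - 3|.
Impose δ ≤ 1 so that |t| < 4; then |t - 3| ≤ 7.
Hence |t^2 − 9| ≤ 7|t + 3|, which is < ε once |t + 3| < ε/7.
Take δ = min(1, ε/7). If 0 < |t + 3| < δ then both bounds hold and |t^2 − 9| ≤ 7|t + 3| < 7·(ε/7) = ε.

δ = min(1, ε/7)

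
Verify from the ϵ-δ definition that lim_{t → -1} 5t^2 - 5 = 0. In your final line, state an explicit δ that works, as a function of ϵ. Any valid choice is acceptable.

Let ϵ > 0 be given. We want δ > 0 such that 0 < |t + 1| < δ implies |(5t^2 - 5)| < ϵ.
(5t^2 - 5) = 5t^2 - 5 = (t + 1)(5t - 5).
So |(5t^2 - 5)| = |t + 1|·|5t - 5|.
Assume first that |t + 1| < 1, so |t| < 2. Then |5t - 5| ≤ 5·2 + 5 = 15.
Hence |(5t^2 - 5)| ≤ 15|t + 1| < ϵ provided |t + 1| < ϵ/15.
Take δ = min(1, ϵ/15). Then 0 < |t + 1| < δ gives both |t + 1| < 1 and |t + 1| < ϵ/15, so |(5t^2 - 5)| < ϵ.

δ = min(1, ϵ/15)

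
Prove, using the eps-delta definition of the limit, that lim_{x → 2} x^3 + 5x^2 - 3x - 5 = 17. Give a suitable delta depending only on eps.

Let eps > 0 be given. We want delta > 0 such that 0 < |x − 2| < delta implies |(x^3 + 5x^2 - 3x - 5) − 17| < eps.
(x^3 + 5x^2 - 3x - 5) − 17 = x^3 + 5x^2 - 3x - 22 = (x − 2)(x^2 + 7x + 11).
So |(x^3 + 5x^2 - 3x - 5) − 17| = |x − 2|·|x^2 + 7x + 11|.
Require delta ≤ 1. Then |x − 2| < 1 gives |x| < 3, and by the triangle inequality |x^2 + 7x + 11| ≤ 3^2 + 7·3 + 11 = 41.
Hence |(x^3 + 5x^2 - 3x - 5) − 17| ≤ 41|x − 2| < eps provided |x − 2| < eps/41.
Take delta = min(1, eps/41). Then 0 < |x − 2| < delta gives both |x − 2| < 1 and |x − 2| < eps/41, so |(x^3 + 5x^2 - 3x - 5) − 17| < eps.

delta = min(1, eps/41)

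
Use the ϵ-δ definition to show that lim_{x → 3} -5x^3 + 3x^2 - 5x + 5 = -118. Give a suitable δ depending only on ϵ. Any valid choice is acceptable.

δ = min(1, ϵ/169)

Fix ϵ > 0. We want δ > 0 such that 0 < |x − 3| < δ implies |(-5x^3 + 3x^2 - 5x + 5) + 118| < ϵ.
(-5x^3 + 3x^2 - 5x + 5) + 118 = -5x^3 + 3x^2 - 5x + 123 = (x − 3)(-5x^2 - 12x - 41).
So |(-5x^3 + 3x^2 - 5x + 5) + 118| = |x − 3|·|-5x^2 - 12x - 41|.
Require δ ≤ 1. Then |x − 3| < 1 gives |x| < 4, and by the triangle inequality |-5x^2 - 12x - 41| ≤ 5·4^2 + 12·4 + 41 = 169.
Hence |(-5x^3 + 3x^2 - 5x + 5) + 118| ≤ 169|x − 3| < ϵ provided |x − 3| < ϵ/169.
Take δ = min(1, ϵ/169). Then 0 < |x − 3| < δ gives both |x − 3| < 1 and |x − 3| < ϵ/169, so |(-5x^3 + 3x^2 - 5x + 5) + 118| < ϵ.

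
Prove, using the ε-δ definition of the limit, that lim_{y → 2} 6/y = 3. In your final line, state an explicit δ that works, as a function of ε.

Suppose ε > 0. We seek δ > 0 such that 0 < |y − 2| < δ implies |6/y − 3| < ε.
|6/y − 3| = 6·|2 − y|/(2·|y|) = 6|y − 2|/(2|y|).
Restrict δ ≤ 1. Then |y − 2| < 1 gives |y| > 1, so 2|y| > 2.
Then |6/y − 3| < 6|y − 2|/2, which is < ε when |y − 2| < (1/3)ε.
Take δ = min(1, (1/3)ε). Then 0 < |y − 2| < δ gives both |y − 2| < 1 and |y − 2| < (1/3)ε, so |6/y − 3| < ε.

δ = min(1, (1/3)ε)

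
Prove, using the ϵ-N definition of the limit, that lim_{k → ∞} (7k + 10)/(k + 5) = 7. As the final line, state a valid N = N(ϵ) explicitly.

Fix ϵ > 0. For k ≥ 1, |(7k + 10)/(k + 5) − 7| = |-25|/((k + 5)) = 25/((k + 5)).
Since k + 5 ≥ k for k ≥ 1, this is ≤ 25/(k) = 25/k.
So |(7k + 10)/(k + 5) − 7| < ϵ whenever k > 25/ϵ.
Take N = 25/ϵ. If k > N then |(7k + 10)/(k + 5) − 7| ≤ 25/k < ϵ.

N = 25/ϵ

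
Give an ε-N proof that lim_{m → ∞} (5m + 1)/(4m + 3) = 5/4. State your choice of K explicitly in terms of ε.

K = (11/16)/ε

Fix ε > 0. For m ≥ 1, |(5m + 1)/(4m + 3) − (5/4)| = |-11|/(4(4m + 3)) = 11/(4(4m + 3)).
Since 4m + 3 ≥ 4m for m ≥ 1, this is ≤ 11/(4·4m) = (11/16)/m.
So |(5m + 1)/(4m + 3) − (5/4)| < ε whenever m > (11/16)/ε.
Take K = (11/16)/ε. If m > K then |(5m + 1)/(4m + 3) − (5/4)| ≤ (11/16)/m < ε.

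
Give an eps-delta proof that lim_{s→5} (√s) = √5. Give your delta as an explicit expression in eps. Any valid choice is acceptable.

Let eps > 0. We want delta > 0 such that 0 < |s − 5| < delta implies |√s − √5| < eps.
Multiplying by the conjugate, |√s − √5| = |s − 5|/(√s + √5).
Restrict delta ≤ 5 so that |s − 5| < 5 forces s > 0, and then √s + √5 > √5.
Hence |√s − √5| < |s − 5|/√5, which is < eps once |s − 5| < √5·eps.
Take delta = min(5, √5·eps). If 0 < |s − 5| < delta then s > 0 and |√s − √5| < |s − 5|/√5 < eps.

delta = min(5, √5·eps)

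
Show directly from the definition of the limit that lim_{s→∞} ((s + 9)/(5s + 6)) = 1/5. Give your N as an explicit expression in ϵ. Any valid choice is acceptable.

N = (39/25)/ϵ

Let ϵ > 0. We seek N > 0 such that s > N implies |(s + 9)/(5s + 6) − (1/5)| < ϵ.
(s + 9)/(5s + 6) − (1/5) = (5(s + 9) − (5s + 6)) / (5(5s + 6)) = 39/(5(5s + 6)).
For s > 0 we have 5s + 6 > 5s, so |(s + 9)/(5s + 6) − (1/5)| = 39/(5(5s + 6)) < 39/(5·5s) = (39/25)/s.
Thus |(s + 9)/(5s + 6) − (1/5)| < ϵ whenever s > (39/25)/ϵ.
Take N = (39/25)/ϵ. If s > N then |(s + 9)/(5s + 6) − (1/5)| < (39/25)/s < ϵ.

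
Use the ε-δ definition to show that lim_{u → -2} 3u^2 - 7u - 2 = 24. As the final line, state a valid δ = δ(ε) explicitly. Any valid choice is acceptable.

Let ε > 0 be given. We want δ > 0 such that 0 < |u + 2| < δ implies |(3u^2 - 7u - 2) − 24| < ε.
(3u^2 - 7u - 2) − 24 = 3u^2 - 7u - 26 = (u + 2)(3u - 13).
So |(3u^2 - 7u - 2) − 24| = |u + 2|·|3u - 13|.
Require δ ≤ 1. Then |u + 2| < 1 gives |u| < 3, and by the triangle inequality |3u - 13| ≤ 3·3 + 13 = 22.
Hence |(3u^2 - 7u - 2) − 24| ≤ 22|u + 2| < ε provided |u + 2| < ε/22.
Take δ = min(1, ε/22). Then 0 < |u + 2| < δ gives both |u + 2| < 1 and |u + 2| < ε/22, so |(3u^2 - 7u - 2) − 24| < ε.

δ = min(1, ε/22)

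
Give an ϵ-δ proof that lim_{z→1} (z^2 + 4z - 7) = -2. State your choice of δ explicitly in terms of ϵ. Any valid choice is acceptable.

δ = min(2, ϵ/8)

Suppose ϵ > 0. We want δ > 0 such that 0 < |z − 1| < δ implies |(z^2 + 4z - 7) + 2| < ϵ.
(z^2 + 4z - 7) + 2 = z^2 + 4z - 5 = (z − 1)(z + 5).
So |(z^2 + 4z - 7) + 2| = |z − 1|·|z + 5|.
Assume first that |z − 1| < 2, so |z| < 3. Then |z + 5| ≤ 3 + 5 = 8.
Hence |(z^2 + 4z - 7) + 2| ≤ 8|z − 1| < ϵ provided |z − 1| < ϵ/8.
Choosing δ = min(2, ϵ/8) ensures both conditions, hence |(z^2 + 4z - 7) + 2| < ϵ.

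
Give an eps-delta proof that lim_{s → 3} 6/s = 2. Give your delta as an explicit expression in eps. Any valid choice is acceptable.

delta = min(3/2, (3/4)eps)

Let eps > 0 be given. We seek delta > 0 such that 0 < |s − 3| < delta implies |6/s − 2| < eps.
|6/s − 2| = 6·|3 − s|/(3·|s|) = 6|s − 3|/(3|s|).
Require delta ≤ 3/2 so that |s| > 3 − 3/2 = 3/2, hence 3|s| > 9/2.
Then |6/s − 2| < 6|s − 3|/(9/2), which is < eps when |s − 3| < (3/4)eps.
Take delta = min(3/2, (3/4)eps). Then 0 < |s − 3| < delta gives both |s − 3| < 3/2 and |s − 3| < (3/4)eps, so |6/s − 2| < eps.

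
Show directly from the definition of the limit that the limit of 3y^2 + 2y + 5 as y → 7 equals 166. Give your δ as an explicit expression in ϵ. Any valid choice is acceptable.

Let ϵ > 0. We want δ > 0 such that 0 < |y − 7| < δ implies |(3y^2 + 2y + 5) − 166| < ϵ.
(3y^2 + 2y + 5) − 166 = 3y^2 + 2y - 161 = (y − 7)(3y + 23).
So |(3y^2 + 2y + 5) − 166| = |y − 7|·|3y + 23|.
Assume first that |y − 7| < 1, so |y| < 8. Then |3y + 23| ≤ 3·8 + 23 = 47.
Hence |(3y^2 + 2y + 5) − 166| ≤ 47|y − 7| < ϵ provided |y − 7| < ϵ/47.
Choosing δ = min(1, ϵ/47) ensures both conditions, hence |(3y^2 + 2y + 5) − 166| < ϵ.

δ = min(1, ϵ/47)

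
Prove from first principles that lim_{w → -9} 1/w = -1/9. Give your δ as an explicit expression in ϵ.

δ = min(9/2, (81/2)ϵ)

Suppose ϵ > 0. We seek δ > 0 such that 0 < |w + 9| < δ implies |1/w + 1/9| < ϵ.
|1/w + 1/9| = |-9 − w|/(9·|w|) = |w + 9|/(9|w|).
Require δ ≤ 9/2 so that |w| > 9 − 9/2 = 9/2, hence 9|w| > 81/2.
Then |1/w + 1/9| < |w + 9|/(81/2), which is < ϵ when |w + 9| < (81/2)ϵ.
Take δ = min(9/2, (81/2)ϵ). Then 0 < |w + 9| < δ gives both |w + 9| < 9/2 and |w + 9| < (81/2)ϵ, so |1/w + 1/9| < ϵ.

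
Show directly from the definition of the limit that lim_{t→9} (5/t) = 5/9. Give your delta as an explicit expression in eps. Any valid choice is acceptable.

Suppose eps > 0. We seek delta > 0 such that 0 < |t − 9| < delta implies |5/t − (5/9)| < eps.
|5/t − (5/9)| = 5·|9 − t|/(9·|t|) = 5|t − 9|/(9|t|).
Require delta ≤ 9/2 so that |t| > 9 − 9/2 = 9/2, hence 9|t| > 81/2.
Then |5/t − (5/9)| < 5|t − 9|/(81/2), which is < eps when |t − 9| < (81/10)eps.
Take delta = min(9/2, (81/10)eps). Then 0 < |t − 9| < delta gives both |t − 9| < 9/2 and |t − 9| < (81/10)eps, so |5/t − (5/9)| < eps.

delta = min(9/2, (81/10)eps)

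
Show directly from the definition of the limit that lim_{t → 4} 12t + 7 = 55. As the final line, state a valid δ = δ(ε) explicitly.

δ = ε/12

Let ε > 0. We need δ > 0 so that 0 < |t − 4| < δ implies |(12t + 7) − 55| < ε.
|(12t + 7) − 55| = |12t - 48| = 12|t − 4|.
So 12|t − 4| < ε exactly when |t − 4| < ε/12.
Take δ = ε/12. If 0 < |t − 4| < δ then |(12t + 7) − 55| = 12|t − 4| < 12·(ε/12) = ε.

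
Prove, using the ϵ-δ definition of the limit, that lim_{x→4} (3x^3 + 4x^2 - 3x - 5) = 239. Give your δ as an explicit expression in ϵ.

δ = min(2, ϵ/265)

Suppose ϵ > 0. We want δ > 0 such that 0 < |x − 4| < δ implies |(3x^3 + 4x^2 - 3x - 5) − 239| < ϵ.
(3x^3 + 4x^2 - 3x - 5) − 239 = 3x^3 + 4x^2 - 3x - 244 = (x − 4)(3x^2 + 16x + 61).
So |(3x^3 + 4x^2 - 3x - 5) − 239| = |x − 4|·|3x^2 + 16x + 61|.
Require δ ≤ 2. Then |x − 4| < 2 gives |x| < 6, and by the triangle inequality |3x^2 + 16x + 61| ≤ 3·6^2 + 16·6 + 61 = 265.
Hence |(3x^3 + 4x^2 - 3x - 5) − 239| ≤ 265|x − 4| < ϵ provided |x − 4| < ϵ/265.
Choosing δ = min(2, ϵ/265) ensures both conditions, hence |(3x^3 + 4x^2 - 3x - 5) − 239| < ϵ.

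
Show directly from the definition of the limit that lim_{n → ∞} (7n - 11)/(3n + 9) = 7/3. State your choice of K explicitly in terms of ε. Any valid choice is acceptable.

K = (32/3)/ε

Let ε > 0. For n ≥ 1, |(7n - 11)/(3n + 9) − (7/3)| = |-96|/(3(3n + 9)) = 96/(3(3n + 9)).
Since 3n + 9 ≥ 3n for n ≥ 1, this is ≤ 96/(3·3n) = (32/3)/n.
So |(7n - 11)/(3n + 9) − (7/3)| < ε whenever n > (32/3)/ε.
Take K = (32/3)/ε. If n > K then |(7n - 11)/(3n + 9) − (7/3)| ≤ (32/3)/n < ε.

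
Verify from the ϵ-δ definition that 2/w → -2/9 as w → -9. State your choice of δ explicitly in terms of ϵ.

δ = min(9/2, (81/4)ϵ)

Fix ϵ > 0. We seek δ > 0 such that 0 < |w + 9| < δ implies |2/w + 2/9| < ϵ.
|2/w + 2/9| = 2·|-9 − w|/(9·|w|) = 2|w + 9|/(9|w|).
Require δ ≤ 9/2 so that |w| > 9 − 9/2 = 9/2, hence 9|w| > 81/2.
Then |2/w + 2/9| < 2|w + 9|/(81/2), which is < ϵ when |w + 9| < (81/4)ϵ.
Take δ = min(9/2, (81/4)ϵ). Then 0 < |w + 9| < δ gives both |w + 9| < 9/2 and |w + 9| < (81/4)ϵ, so |2/w + 2/9| < ϵ.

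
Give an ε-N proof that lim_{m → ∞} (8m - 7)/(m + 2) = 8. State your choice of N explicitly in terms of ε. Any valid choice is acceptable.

N = 23/ε

Fix ε > 0. For m ≥ 1, |(8m - 7)/(m + 2) − 8| = |-23|/((m + 2)) = 23/((m + 2)).
Since m + 2 ≥ m for m ≥ 1, this is ≤ 23/(m) = 23/m.
So |(8m - 7)/(m + 2) − 8| < ε whenever m > 23/ε.
Take N = 23/ε. If m > N then |(8m - 7)/(m + 2) − 8| ≤ 23/m < ε.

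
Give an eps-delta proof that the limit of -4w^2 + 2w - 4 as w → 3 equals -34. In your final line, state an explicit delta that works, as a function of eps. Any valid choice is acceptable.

delta = min(1, eps/26)

Let eps > 0. We want delta > 0 such that 0 < |w − 3| < delta implies |(-4w^2 + 2w - 4) + 34| < eps.
(-4w^2 + 2w - 4) + 34 = -4w^2 + 2w + 30 = (w − 3)(-4w - 10).
So |(-4w^2 + 2w - 4) + 34| = |w − 3|·|-4w - 10|.
Require delta ≤ 1. Then |w − 3| < 1 gives |w| < 4, and by the triangle inequality |-4w - 10| ≤ 4·4 + 10 = 26.
Hence |(-4w^2 + 2w - 4) + 34| ≤ 26|w − 3| < eps provided |w − 3| < eps/26.
Choosing delta = min(1, eps/26) ensures both conditions, hence |(-4w^2 + 2w - 4) + 34| < eps.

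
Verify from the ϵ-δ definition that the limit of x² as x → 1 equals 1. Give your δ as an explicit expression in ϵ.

δ = min(1, ϵ/3)

Let ϵ > 0. We seek δ > 0 with 0 < |x − 1| < δ ⇒ |x² − 1| < ϵ.
Factor: x² − 1 = (x − 1)(x + 1), so |x² − 1| = |x − 1|·|x + 1|.
Impose δ ≤ 1 so that |x| < 2; then |x + 1| ≤ 3.
Hence |x² − 1| ≤ 3|x − 1|, which is < ϵ once |x − 1| < ϵ/3.
Take δ = min(1, ϵ/3). If 0 < |x − 1| < δ then both bounds hold and |x² − 1| ≤ 3|x − 1| < 3·(ϵ/3) = ϵ.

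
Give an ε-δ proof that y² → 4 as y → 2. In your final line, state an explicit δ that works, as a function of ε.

Let ε > 0 be given. We seek δ > 0 with 0 < |y − 2| < δ ⇒ |y² − 4| < ε.
Factor: y² − 4 = (y − 2)(y + 2), so |y² − 4| = |y − 2|·|y + 2|.
Impose δ ≤ 1 so that |y| < 3; then |y + 2| ≤ 5.
Hence |y² − 4| ≤ 5|y − 2|, which is < ε once |y − 2| < ε/5.
Take δ = min(1, ε/5). If 0 < |y − 2| < δ then both bounds hold and |y² − 4| ≤ 5|y − 2| < 5·(ε/5) = ε.

δ = min(1, ε/5)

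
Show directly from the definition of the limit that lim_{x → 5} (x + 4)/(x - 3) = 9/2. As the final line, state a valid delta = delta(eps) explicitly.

delta = min(1, (2/7)eps)

Let eps > 0. We want delta > 0 with 0 < |x − 5| < delta ⇒ |(x + 4)/(x - 3) − (9/2)| < eps.
Combining over a common denominator, (x + 4)/(x - 3) − (9/2) = [(x + 4)·2 − 9·(x - 3)] / [2·(x - 3)] = -7(x − 5) / (2(x - 3)).
So |(x + 4)/(x - 3) − (9/2)| = 7|x − 5| / (2·|x − 3|).
Restrict delta ≤ 1. Then |x − 5| < 1 gives |x − 3| = |(x − 5) + 2| ≥ 2 − 1 = 1.
Hence |(x + 4)/(x - 3) − (9/2)| < 7|x − 5|/(2·1) = (7/2)|x − 5|, which is < eps once |x − 5| < (2/7)eps.
Take delta = min(1, (2/7)eps). Then 0 < |x − 5| < delta forces both bounds, so |(x + 4)/(x - 3) − (9/2)| < eps.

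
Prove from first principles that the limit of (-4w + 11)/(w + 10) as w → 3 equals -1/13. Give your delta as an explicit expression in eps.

delta = min(13/2, (169/102)eps)

Let eps > 0 be given. We want delta > 0 with 0 < |w − 3| < delta ⇒ |(-4w + 11)/(w + 10) + 1/13| < eps.
Combining over a common denominator, (-4w + 11)/(w + 10) + 1/13 = [(-4w + 11)·13 − (-1)·(w + 10)] / [13·(w + 10)] = -51(w − 3) / (13(w + 10)).
So |(-4w + 11)/(w + 10) + 1/13| = 51|w − 3| / (13·|w + 10|).
Restrict delta ≤ 13/2. Then |w − 3| < 13/2 gives |w + 10| = |(w − 3) + 13| ≥ 13 − 13/2 = 13/2.
Hence |(-4w + 11)/(w + 10) + 1/13| < 51|w − 3|/(13·(13/2)) = (102/169)|w − 3|, which is < eps once |w − 3| < (169/102)eps.
Take delta = min(13/2, (169/102)eps). Then 0 < |w − 3| < delta forces both bounds, so |(-4w + 11)/(w + 10) + 1/13| < eps.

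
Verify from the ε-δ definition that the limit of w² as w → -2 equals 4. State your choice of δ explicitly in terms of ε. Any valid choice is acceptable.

δ = min(1, ε/5)

Suppose ε > 0. We seek δ > 0 with 0 < |w + 2| < δ ⇒ |w² − 4| < ε.
Factor: w² − 4 = (w + 2)(w - 2), so |w² − 4| = |w + 2|·|w - 2|.
Impose δ ≤ 1 so that |w| < 3; then |w - 2| ≤ 5.
Hence |w² − 4| ≤ 5|w + 2|, which is < ε once |w + 2| < ε/5.
Take δ = min(1, ε/5). If 0 < |w + 2| < δ then both bounds hold and |w² − 4| ≤ 5|w + 2| < 5·(ε/5) = ε.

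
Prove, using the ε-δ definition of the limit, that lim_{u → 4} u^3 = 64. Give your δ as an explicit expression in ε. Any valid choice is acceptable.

Let ε > 0 be given. We seek δ > 0 with 0 < |u − 4| < δ ⇒ |u^3 − 64| < ε.
Factor: u^3 − 64 = (u − 4)(u^2 + 4u + 16), so |u^3 − 64| = |u − 4|·|u^2 + 4u + 16|.
Impose δ ≤ 1 so that |u| < 5; then |u^2 + 4u + 16| ≤ 61.
Hence |u^3 − 64| ≤ 61|u − 4|, which is < ε once |u − 4| < ε/61.
Take δ = min(1, ε/61). If 0 < |u − 4| < δ then both bounds hold and |u^3 − 64| ≤ 61|u − 4| < 61·(ε/61) = ε.

δ = min(1, ε/61)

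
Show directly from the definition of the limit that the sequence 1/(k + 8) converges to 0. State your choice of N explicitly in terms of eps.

N = 1/eps

Suppose eps > 0. For k ≥ 1, |1/(k + 8) − 0| = 1/(k + 8) ≤ 1/k.
We need 1/k < eps, i.e. k > 1/eps.
Take N = 1/eps. If k > N then |1/(k + 8)| ≤ 1/k < eps.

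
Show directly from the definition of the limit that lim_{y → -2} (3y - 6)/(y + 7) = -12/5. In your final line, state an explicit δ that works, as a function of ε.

δ = min(5/2, (25/54)ε)

Suppose ε > 0. We want δ > 0 with 0 < |y + 2| < δ ⇒ |(3y - 6)/(y + 7) + 12/5| < ε.
Combining over a common denominator, (3y - 6)/(y + 7) + 12/5 = [(3y - 6)·5 − (-12)·(y + 7)] / [5·(y + 7)] = 27(y + 2) / (5(y + 7)).
So |(3y - 6)/(y + 7) + 12/5| = 27|y + 2| / (5·|y + 7|).
Require δ ≤ 5/2, so |y + 7| ≥ |5| − |y + 2| > 5 − 5/2 = 5/2.
Hence |(3y - 6)/(y + 7) + 12/5| < 27|y + 2|/(5·(5/2)) = (54/25)|y + 2|, which is < ε once |y + 2| < (25/54)ε.
Take δ = min(5/2, (25/54)ε). Then 0 < |y + 2| < δ forces both bounds, so |(3y - 6)/(y + 7) + 12/5| < ε.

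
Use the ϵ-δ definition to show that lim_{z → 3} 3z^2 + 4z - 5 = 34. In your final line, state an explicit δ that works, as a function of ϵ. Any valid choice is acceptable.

δ = min(2, ϵ/28)

Fix ϵ > 0. We want δ > 0 such that 0 < |z − 3| < δ implies |(3z^2 + 4z - 5) − 34| < ϵ.
(3z^2 + 4z - 5) − 34 = 3z^2 + 4z - 39 = (z − 3)(3z + 13).
So |(3z^2 + 4z - 5) − 34| = |z − 3|·|3z + 13|.
Assume first that |z − 3| < 2, so |z| < 5. Then |3z + 13| ≤ 3·5 + 13 = 28.
Hence |(3z^2 + 4z - 5) − 34| ≤ 28|z − 3| < ϵ provided |z − 3| < ϵ/28.
Choosing δ = min(2, ϵ/28) ensures both conditions, hence |(3z^2 + 4z - 5) − 34| < ϵ.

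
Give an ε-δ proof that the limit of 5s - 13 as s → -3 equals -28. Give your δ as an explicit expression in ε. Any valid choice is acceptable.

Suppose ε > 0. We need δ > 0 so that 0 < |s + 3| < δ implies |(5s - 13) + 28| < ε.
Since (5s - 13) + 28 = 5(s + 3), we have |(5s - 13) + 28| = 5|s + 3|.
So 5|s + 3| < ε exactly when |s + 3| < ε/5.
Choosing δ = ε/5 gives |(5s - 13) + 28| = 5|s + 3| < ε whenever |s + 3| < δ.

δ = ε/5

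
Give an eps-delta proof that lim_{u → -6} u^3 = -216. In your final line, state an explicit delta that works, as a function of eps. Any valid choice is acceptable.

delta = min(2, eps/148)

Let eps > 0. We seek delta > 0 with 0 < |u + 6| < delta ⇒ |u^3 + 216| < eps.
Factor: u^3 + 216 = (u + 6)(u^2 - 6u + 36), so |u^3 + 216| = |u + 6|·|u^2 - 6u + 36|.
Restrict delta ≤ 2. Then |u + 6| < 2 gives |u| < 8, so by the triangle inequality |u^2 - 6u + 36| ≤ 8^2 + 6·8 + 36 = 148.
Hence |u^3 + 216| ≤ 148|u + 6|, which is < eps once |u + 6| < eps/148.
Take delta = min(2, eps/148). If 0 < |u + 6| < delta then both bounds hold and |u^3 + 216| ≤ 148|u + 6| < 148·(eps/148) = eps.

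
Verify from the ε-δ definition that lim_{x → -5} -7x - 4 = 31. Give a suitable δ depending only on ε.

δ = ε/7

Let ε > 0. We need δ > 0 so that 0 < |x + 5| < δ implies |(-7x - 4) − 31| < ε.
Since (-7x - 4) − 31 = -7(x + 5), we have |(-7x - 4) − 31| = 7|x + 5|.
So 7|x + 5| < ε exactly when |x + 5| < ε/7.
Choosing δ = ε/7 gives |(-7x - 4) − 31| = 7|x + 5| < ε whenever |x + 5| < δ.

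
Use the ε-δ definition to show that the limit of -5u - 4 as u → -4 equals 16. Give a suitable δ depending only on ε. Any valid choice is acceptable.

Let ε > 0. We need δ > 0 so that 0 < |u + 4| < δ implies |(-5u - 4) − 16| < ε.
Since (-5u - 4) − 16 = -5(u + 4), we have |(-5u - 4) − 16| = 5|u + 4|.
So 5|u + 4| < ε exactly when |u + 4| < ε/5.
Choosing δ = ε/5 gives |(-5u - 4) − 16| = 5|u + 4| < ε whenever |u + 4| < δ.

δ = ε/5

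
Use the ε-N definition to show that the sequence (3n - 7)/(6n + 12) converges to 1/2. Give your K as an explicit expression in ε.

Let ε > 0. For n ≥ 1, |(3n - 7)/(6n + 12) − (1/2)| = |-78|/(6(6n + 12)) = 78/(6(6n + 12)).
Since 6n + 12 ≥ 6n for n ≥ 1, this is ≤ 78/(6·6n) = (13/6)/n.
So |(3n - 7)/(6n + 12) − (1/2)| < ε whenever n > (13/6)/ε.
Take K = (13/6)/ε. If n > K then |(3n - 7)/(6n + 12) − (1/2)| ≤ (13/6)/n < ε.

K = (13/6)/ε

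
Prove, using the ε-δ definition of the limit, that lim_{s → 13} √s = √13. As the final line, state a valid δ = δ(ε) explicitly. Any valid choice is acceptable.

Let ε > 0 be given. We want δ > 0 such that 0 < |s − 13| < δ implies |√s − √13| < ε.
Multiplying by the conjugate, |√s − √13| = |s − 13|/(√s + √13).
Restrict δ ≤ 13 so that |s − 13| < 13 forces s > 0, and then √s + √13 > √13.
Hence |√s − √13| < |s − 13|/√13, which is < ε once |s − 13| < √13·ε.
Take δ = min(13, √13·ε). If 0 < |s − 13| < δ then s > 0 and |√s − √13| < |s − 13|/√13 < ε.

δ = min(13, √13·ε)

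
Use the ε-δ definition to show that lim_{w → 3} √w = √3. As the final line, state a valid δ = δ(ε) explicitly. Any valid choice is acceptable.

δ = min(3, √3·ε)

Let ε > 0 be given. We want δ > 0 such that 0 < |w − 3| < δ implies |√w − √3| < ε.
Rationalise: √w − √3 = (w − 3)/(√w + √3), so |√w − √3| = |w − 3|/(√w + √3).
Restrict δ ≤ 3 so that |w − 3| < 3 forces w > 0, and then √w + √3 > √3.
Hence |√w − √3| < |w − 3|/√3, which is < ε once |w − 3| < √3·ε.
Take δ = min(3, √3·ε). If 0 < |w − 3| < δ then w > 0 and |√w − √3| < |w − 3|/√3 < ε.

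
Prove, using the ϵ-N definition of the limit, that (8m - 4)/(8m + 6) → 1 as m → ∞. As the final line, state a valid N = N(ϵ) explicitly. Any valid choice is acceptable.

N = (5/4)/ϵ

Fix ϵ > 0. For m ≥ 1, |(8m - 4)/(8m + 6) − 1| = |-80|/(8(8m + 6)) = 80/(8(8m + 6)).
Since 8m + 6 ≥ 8m for m ≥ 1, this is ≤ 80/(8·8m) = (5/4)/m.
So |(8m - 4)/(8m + 6) − 1| < ϵ whenever m > (5/4)/ϵ.
Take N = (5/4)/ϵ. If m > N then |(8m - 4)/(8m + 6) − 1| ≤ (5/4)/m < ϵ.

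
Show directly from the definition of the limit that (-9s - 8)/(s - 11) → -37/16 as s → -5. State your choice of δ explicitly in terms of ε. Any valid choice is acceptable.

Fix ε > 0. We want δ > 0 with 0 < |s + 5| < δ ⇒ |(-9s - 8)/(s - 11) + 37/16| < ε.
Combining over a common denominator, (-9s - 8)/(s - 11) + 37/16 = [(-9s - 8)·(-16) − 37·(s - 11)] / [(-16)·(s - 11)] = 107(s + 5) / ((-16)(s - 11)).
So |(-9s - 8)/(s - 11) + 37/16| = 107|s + 5| / (16·|s − 11|).
Restrict δ ≤ 8. Then |s + 5| < 8 gives |s − 11| = |(s + 5) + (-16)| ≥ 16 − 8 = 8.
Hence |(-9s - 8)/(s - 11) + 37/16| < 107|s + 5|/(16·8) = (107/128)|s + 5|, which is < ε once |s + 5| < (128/107)ε.
Take δ = min(8, (128/107)ε). Then 0 < |s + 5| < δ forces both bounds, so |(-9s - 8)/(s - 11) + 37/16| < ε.

δ = min(8, (128/107)ε)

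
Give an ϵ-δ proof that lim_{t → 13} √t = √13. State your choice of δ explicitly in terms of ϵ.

δ = min(13, √13·ϵ)

Let ϵ > 0 be given. We want δ > 0 such that 0 < |t − 13| < δ implies |√t − √13| < ϵ.
Multiplying by the conjugate, |√t − √13| = |t − 13|/(√t + √13).
Restrict δ ≤ 13 so that |t − 13| < 13 forces t > 0, and then √t + √13 > √13.
Hence |√t − √13| < |t − 13|/√13, which is < ϵ once |t − 13| < √13·ϵ.
Take δ = min(13, √13·ϵ). If 0 < |t − 13| < δ then t > 0 and |√t − √13| < |t − 13|/√13 < ϵ.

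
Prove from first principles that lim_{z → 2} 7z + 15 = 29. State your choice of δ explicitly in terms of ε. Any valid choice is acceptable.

δ = ε/7

Suppose ε > 0. We need δ > 0 so that 0 < |z − 2| < δ implies |(7z + 15) − 29| < ε.
Since (7z + 15) − 29 = 7(z − 2), we have |(7z + 15) − 29| = 7|z − 2|.
So 7|z − 2| < ε exactly when |z − 2| < ε/7.
Choosing δ = ε/7 gives |(7z + 15) − 29| = 7|z − 2| < ε whenever |z − 2| < δ.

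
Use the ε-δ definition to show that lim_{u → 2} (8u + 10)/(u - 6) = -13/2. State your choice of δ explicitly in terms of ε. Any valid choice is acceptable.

δ = min(2, (4/29)ε)

Let ε > 0. We want δ > 0 with 0 < |u − 2| < δ ⇒ |(8u + 10)/(u - 6) + 13/2| < ε.
Combining over a common denominator, (8u + 10)/(u - 6) + 13/2 = [(8u + 10)·(-4) − 26·(u - 6)] / [(-4)·(u - 6)] = -58(u − 2) / ((-4)(u - 6)).
So |(8u + 10)/(u - 6) + 13/2| = 58|u − 2| / (4·|u − 6|).
Restrict δ ≤ 2. Then |u − 2| < 2 gives |u − 6| = |(u − 2) + (-4)| ≥ 4 − 2 = 2.
Hence |(8u + 10)/(u - 6) + 13/2| < 58|u − 2|/(4·2) = (29/4)|u − 2|, which is < ε once |u − 2| < (4/29)ε.
Take δ = min(2, (4/29)ε). Then 0 < |u − 2| < δ forces both bounds, so |(8u + 10)/(u - 6) + 13/2| < ε.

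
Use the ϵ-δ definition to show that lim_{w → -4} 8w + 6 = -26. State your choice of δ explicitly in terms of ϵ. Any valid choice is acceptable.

Let ϵ > 0 be given. We need δ > 0 so that 0 < |w + 4| < δ implies |(8w + 6) + 26| < ϵ.
Since (8w + 6) + 26 = 8(w + 4), we have |(8w + 6) + 26| = 8|w + 4|.
Thus it suffices that |w + 4| < ϵ/8.
Take δ = ϵ/8. If 0 < |w + 4| < δ then |(8w + 6) + 26| = 8|w + 4| < 8·(ϵ/8) = ϵ.

δ = ϵ/8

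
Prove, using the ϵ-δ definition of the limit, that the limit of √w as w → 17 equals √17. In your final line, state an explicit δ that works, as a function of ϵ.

δ = min(17, √17·ϵ)

Let ϵ > 0 be given. We want δ > 0 such that 0 < |w − 17| < δ implies |√w − √17| < ϵ.
Multiplying by the conjugate, |√w − √17| = |w − 17|/(√w + √17).
Restrict δ ≤ 17 so that |w − 17| < 17 forces w > 0, and then √w + √17 > √17.
Hence |√w − √17| < |w − 17|/√17, which is < ϵ once |w − 17| < √17·ϵ.
Take δ = min(17, √17·ϵ). If 0 < |w − 17| < δ then w > 0 and |√w − √17| < |w − 17|/√17 < ϵ.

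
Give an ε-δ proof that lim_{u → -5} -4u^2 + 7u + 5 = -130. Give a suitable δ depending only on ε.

δ = min(2, ε/55)

Suppose ε > 0. We want δ > 0 such that 0 < |u + 5| < δ implies |(-4u^2 + 7u + 5) + 130| < ε.
(-4u^2 + 7u + 5) + 130 = -4u^2 + 7u + 135 = (u + 5)(-4u + 27).
So |(-4u^2 + 7u + 5) + 130| = |u + 5|·|-4u + 27|.
Require δ ≤ 2. Then |u + 5| < 2 gives |u| < 7, and by the triangle inequality |-4u + 27| ≤ 4·7 + 27 = 55.
Hence |(-4u^2 + 7u + 5) + 130| ≤ 55|u + 5| < ε provided |u + 5| < ε/55.
Choosing δ = min(2, ε/55) ensures both conditions, hence |(-4u^2 + 7u + 5) + 130| < ε.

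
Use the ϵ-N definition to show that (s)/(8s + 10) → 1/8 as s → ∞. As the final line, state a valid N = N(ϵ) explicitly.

Let ϵ > 0 be given. We seek N > 0 such that s > N implies |(s)/(8s + 10) − (1/8)| < ϵ.
(s)/(8s + 10) − (1/8) = (8(s) − (8s + 10)) / (8(8s + 10)) = -10/(8(8s + 10)).
For s > 0 we have 8s + 10 > 8s, so |(s)/(8s + 10) − (1/8)| = 10/(8(8s + 10)) < 10/(8·8s) = (5/32)/s.
Thus |(s)/(8s + 10) − (1/8)| < ϵ whenever s > (5/32)/ϵ.
Take N = (5/32)/ϵ. If s > N then |(s)/(8s + 10) − (1/8)| < (5/32)/s < ϵ.

N = (5/32)/ϵ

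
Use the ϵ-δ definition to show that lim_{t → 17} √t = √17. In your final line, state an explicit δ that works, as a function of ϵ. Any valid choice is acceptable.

δ = min(17, √17·ϵ)

Suppose ϵ > 0. We want δ > 0 such that 0 < |t − 17| < δ implies |√t − √17| < ϵ.
Multiplying by the conjugate, |√t − √17| = |t − 17|/(√t + √17).
Restrict δ ≤ 17 so that |t − 17| < 17 forces t > 0, and then √t + √17 > √17.
Hence |√t − √17| < |t − 17|/√17, which is < ϵ once |t − 17| < √17·ϵ.
Take δ = min(17, √17·ϵ). If 0 < |t − 17| < δ then t > 0 and |√t − √17| < |t − 17|/√17 < ϵ.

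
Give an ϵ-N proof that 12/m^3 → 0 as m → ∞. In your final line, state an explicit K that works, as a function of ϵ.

Suppose ϵ > 0. For m ≥ 1, |12/m^3 − 0| = 12/m^3.
12/m^3 < ϵ ⇔ m^3 > 12/ϵ ⇔ m > (12/ϵ)^{1/3}.
Take K = (12/ϵ)^{1/3}. Then m > K implies 12/m^3 < ϵ.

K = (12/ϵ)^{1/3}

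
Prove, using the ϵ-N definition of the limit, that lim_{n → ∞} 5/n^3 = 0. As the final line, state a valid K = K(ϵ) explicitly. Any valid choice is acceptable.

K = (5/ϵ)^{1/3}

Let ϵ > 0. For n ≥ 1, |5/n^3 − 0| = 5/n^3.
5/n^3 < ϵ ⇔ n^3 > 5/ϵ ⇔ n > (5/ϵ)^{1/3}.
Take K = (5/ϵ)^{1/3}. Then n > K implies 5/n^3 < ϵ.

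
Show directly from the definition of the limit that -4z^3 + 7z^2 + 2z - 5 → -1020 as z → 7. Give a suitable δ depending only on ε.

δ = min(2, ε/658)

Let ε > 0 be given. We want δ > 0 such that 0 < |z − 7| < δ implies |(-4z^3 + 7z^2 + 2z - 5) + 1020| < ε.
(-4z^3 + 7z^2 + 2z - 5) + 1020 = -4z^3 + 7z^2 + 2z + 1015 = (z − 7)(-4z^2 - 21z - 145).
So |(-4z^3 + 7z^2 + 2z - 5) + 1020| = |z − 7|·|-4z^2 - 21z - 145|.
Assume first that |z − 7| < 2, so |z| < 9. Then |-4z^2 - 21z - 145| ≤ 4·9^2 + 21·9 + 145 = 658.
Hence |(-4z^3 + 7z^2 + 2z - 5) + 1020| ≤ 658|z − 7| < ε provided |z − 7| < ε/658.
Take δ = min(2, ε/658). Then 0 < |z − 7| < δ gives both |z − 7| < 2 and |z − 7| < ε/658, so |(-4z^3 + 7z^2 + 2z - 5) + 1020| < ε.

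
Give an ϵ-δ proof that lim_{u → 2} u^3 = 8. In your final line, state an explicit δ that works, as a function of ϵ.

Let ϵ > 0 be given. We seek δ > 0 with 0 < |u − 2| < δ ⇒ |u^3 − 8| < ϵ.
Factor: u^3 − 8 = (u − 2)(u^2 + 2u + 4), so |u^3 − 8| = |u − 2|·|u^2 + 2u + 4|.
Impose δ ≤ 2 so that |u| < 4; then |u^2 + 2u + 4| ≤ 28.
Hence |u^3 − 8| ≤ 28|u − 2|, which is < ϵ once |u − 2| < ϵ/28.
Take δ = min(2, ϵ/28). If 0 < |u − 2| < δ then both bounds hold and |u^3 − 8| ≤ 28|u − 2| < 28·(ϵ/28) = ϵ.

δ = min(2, ϵ/28)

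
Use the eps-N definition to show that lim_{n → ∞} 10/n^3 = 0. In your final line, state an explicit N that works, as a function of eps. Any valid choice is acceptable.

Let eps > 0. For n ≥ 1, |10/n^3 − 0| = 10/n^3.
10/n^3 < eps ⇔ n^3 > 10/eps ⇔ n > (10/eps)^{1/3}.
Take N = (10/eps)^{1/3}. Then n > N implies 10/n^3 < eps.

N = (10/eps)^{1/3}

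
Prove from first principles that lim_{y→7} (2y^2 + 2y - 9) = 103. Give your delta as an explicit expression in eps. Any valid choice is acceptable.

delta = min(2, eps/34)

Let eps > 0 be given. We want delta > 0 such that 0 < |y − 7| < delta implies |(2y^2 + 2y - 9) − 103| < eps.
(2y^2 + 2y - 9) − 103 = 2y^2 + 2y - 112 = (y − 7)(2y + 16).
So |(2y^2 + 2y - 9) − 103| = |y − 7|·|2y + 16|.
Require delta ≤ 2. Then |y − 7| < 2 gives |y| < 9, and by the triangle inequality |2y + 16| ≤ 2·9 + 16 = 34.
Hence |(2y^2 + 2y - 9) − 103| ≤ 34|y − 7| < eps provided |y − 7| < eps/34.
Take delta = min(2, eps/34). Then 0 < |y − 7| < delta gives both |y − 7| < 2 and |y − 7| < eps/34, so |(2y^2 + 2y - 9) − 103| < eps.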